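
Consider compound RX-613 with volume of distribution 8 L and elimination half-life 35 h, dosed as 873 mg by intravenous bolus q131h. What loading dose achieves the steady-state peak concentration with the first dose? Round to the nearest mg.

943 mg

f = (1/2)^(131/35) ≈ 0.074694; accumulation ratio R = 1/(1−f) ≈ 1.08072.
Loading dose to hit Cmax,ss on first dose: D_load = D_maint·R ≈ 873 × 1.08072 ≈ 943.47 mg.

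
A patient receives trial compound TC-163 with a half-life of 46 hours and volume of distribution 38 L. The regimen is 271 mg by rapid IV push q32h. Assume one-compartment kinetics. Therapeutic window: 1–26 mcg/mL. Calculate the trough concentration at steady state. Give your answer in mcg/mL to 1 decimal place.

τ/t½ = 32/46 ≈ 0.69565, so fraction remaining f = (1/2)^(32/46) ≈ 0.6174.
Each bolus raises the concentration by D/Vd = 271/38 ≈ 7.132 mcg/mL.
Steady-state trough Cmin,ss = C₀·f/(1−f) ≈ 7.132 × 0.6174/0.3826 ≈ 11.509 mcg/mL.
Trough 11.5 mcg/mL vs MEC 1 mcg/mL: adequate.

11.5 mcg/mL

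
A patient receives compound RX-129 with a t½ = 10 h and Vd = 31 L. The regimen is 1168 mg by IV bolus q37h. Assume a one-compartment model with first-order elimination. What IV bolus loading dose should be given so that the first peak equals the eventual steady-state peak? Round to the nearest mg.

f = (1/2)^(37/10) ≈ 0.076947; accumulation ratio R = 1/(1−f) ≈ 1.08336.
Loading dose to hit Cmax,ss on first dose: D_load = D_maint·R ≈ 1168 × 1.08336 ≈ 1265.36 mg.

1265 mg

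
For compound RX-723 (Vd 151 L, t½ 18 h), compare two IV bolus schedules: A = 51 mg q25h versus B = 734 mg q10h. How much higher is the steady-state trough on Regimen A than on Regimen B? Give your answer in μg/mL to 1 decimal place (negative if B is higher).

Regimen A: f = (1/2)^(25/18) ≈ 0.3819; Cmin,ss = (51/151)·f/(1−f) ≈ 0.209 μg/mL.
Regimen B: f = (1/2)^(10/18) ≈ 0.6804; Cmin,ss = (734/151)·f/(1−f) ≈ 10.348 μg/mL.
Difference ≈ 0.209 − 10.348 ≈ -10.139 μg/mL.

-10.1 μg/mL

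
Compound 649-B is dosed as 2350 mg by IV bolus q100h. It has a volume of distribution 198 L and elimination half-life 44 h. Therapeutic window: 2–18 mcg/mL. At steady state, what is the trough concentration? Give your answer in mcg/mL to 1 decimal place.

τ/t½ = 100/44 ≈ 2.2727, so fraction remaining f = (1/2)^(100/44) ≈ 0.2069.
Single-dose peak C₀ = D/Vd = 2350/198 ≈ 11.869 mcg/mL.
Steady-state trough Cmin,ss = C₀·f/(1−f) ≈ 11.869 × 0.2069/0.7931 ≈ 3.096 mcg/mL.
Trough 3.1 mcg/mL vs MEC 2 mcg/mL: adequate.

3.1 mcg/mL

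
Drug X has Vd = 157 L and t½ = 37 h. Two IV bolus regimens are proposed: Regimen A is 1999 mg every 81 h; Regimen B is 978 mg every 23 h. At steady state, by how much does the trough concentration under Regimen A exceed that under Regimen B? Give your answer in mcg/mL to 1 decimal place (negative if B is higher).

Regimen A: f = (1/2)^(81/37) ≈ 0.2193; Cmin,ss = (1999/157)·f/(1−f) ≈ 3.577 mcg/mL.
Regimen B: f = (1/2)^(23/37) ≈ 0.6499; Cmin,ss = (978/157)·f/(1−f) ≈ 11.564 mcg/mL.
Difference ≈ 3.577 − 11.564 ≈ -7.987 mcg/mL.

-8.0 mcg/mL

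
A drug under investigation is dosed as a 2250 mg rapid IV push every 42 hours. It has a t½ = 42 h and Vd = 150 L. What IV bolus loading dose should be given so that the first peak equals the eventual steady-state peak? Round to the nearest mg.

4500 mg

f = (1/2)^(42/42) ≈ 0.500000; accumulation ratio R = 1/(1−f) ≈ 2.00000.
Loading dose to hit Cmax,ss on first dose: D_load = D_maint·R ≈ 2250 × 2.00000 ≈ 4500.00 mg.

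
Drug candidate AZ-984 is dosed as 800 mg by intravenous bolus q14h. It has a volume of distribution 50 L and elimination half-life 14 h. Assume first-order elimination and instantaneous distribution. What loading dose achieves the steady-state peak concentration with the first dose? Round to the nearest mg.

f = (1/2)^(14/14) ≈ 0.500000; accumulation ratio R = 1/(1−f) ≈ 2.00000.
Loading dose to hit Cmax,ss on first dose: D_load = D_maint·R ≈ 800 × 2.00000 ≈ 1600.00 mg.

1600 mg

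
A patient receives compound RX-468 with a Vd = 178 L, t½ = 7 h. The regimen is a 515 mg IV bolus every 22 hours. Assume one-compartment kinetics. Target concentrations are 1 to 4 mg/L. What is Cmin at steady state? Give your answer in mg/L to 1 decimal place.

τ/t½ = 22/7 ≈ 3.1429, so fraction remaining f = (1/2)^(22/7) ≈ 0.1132.
Single-dose peak C₀ = D/Vd = 515/178 ≈ 2.893 mg/L.
Steady-state trough Cmin,ss = C₀·f/(1−f) ≈ 2.893 × 0.1132/0.8868 ≈ 0.369 mg/L.
Trough 0.4 mg/L vs MEC 1 mg/L: subtherapeutic.

0.4 mg/L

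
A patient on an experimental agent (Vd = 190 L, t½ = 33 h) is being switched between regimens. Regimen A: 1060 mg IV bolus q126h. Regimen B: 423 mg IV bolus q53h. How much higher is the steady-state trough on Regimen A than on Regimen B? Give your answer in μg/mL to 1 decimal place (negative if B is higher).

-0.7 μg/mL

Regimen A: f = (1/2)^(126/33) ≈ 0.0709; Cmin,ss = (1060/190)·f/(1−f) ≈ 0.426 μg/mL.
Regimen B: f = (1/2)^(53/33) ≈ 0.3285; Cmin,ss = (423/190)·f/(1−f) ≈ 1.089 μg/mL.
Difference ≈ 0.426 − 1.089 ≈ -0.663 μg/mL.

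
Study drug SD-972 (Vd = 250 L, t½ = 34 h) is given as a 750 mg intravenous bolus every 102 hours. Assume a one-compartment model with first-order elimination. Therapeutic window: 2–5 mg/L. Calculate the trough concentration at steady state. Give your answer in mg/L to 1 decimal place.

0.4 mg/L

The dosing interval is 3 half-lives, so f = 2^(−3) = 0.125.
Accumulation ratio R = 1/(1 − f) = 1/0.875 = 8/7.
Single-dose peak C₀ = D/Vd = 750/250 = 3 mg/L.
Steady-state peak Cmax,ss = C₀·R = 3 × 8/7 ≈ 3.429 mg/L.
Steady-state trough Cmin,ss = Cmax,ss·f ≈ 3.429 × 0.125 ≈ 0.429 mg/L.
Trough 0.4 mg/L vs MEC 2 mg/L: subtherapeutic.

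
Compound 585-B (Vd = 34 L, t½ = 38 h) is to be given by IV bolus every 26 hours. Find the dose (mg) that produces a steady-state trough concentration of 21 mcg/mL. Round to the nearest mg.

τ/t½ = 26/38 ≈ 0.68421, so f = (1/2)^(26/38) ≈ 0.622346.
Cmin,ss = (D/Vd)·f/(1−f), so D = Cmin,ss·Vd·(1−f)/f.
D = 21 × 34 × (1−f)/f ≈ 21 × 34 × 0.60682 ≈ 433.27 mg.

433 mg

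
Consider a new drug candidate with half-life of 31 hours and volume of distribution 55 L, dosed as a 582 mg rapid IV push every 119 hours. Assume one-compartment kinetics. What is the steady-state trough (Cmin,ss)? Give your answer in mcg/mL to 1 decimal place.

k = ln2/t½ = ln2/31 ≈ 0.022360 h⁻¹; fraction remaining f = e^(−kτ) = e^(−0.022360×119) ≈ 0.0699.
At steady state, accumulation factor R = 1/(1 − e^(−kτ)) ≈ 1.0752.
Each bolus raises the concentration by D/Vd = 582/55 ≈ 10.582 mcg/mL.
Steady-state peak Cmax,ss = C₀·R ≈ 10.582 × 1.0752 ≈ 11.378 mcg/mL.
One interval later, Cmin,ss = Cmax,ss·e^(−kτ) ≈ 11.378 × 0.0699 ≈ 0.795 mcg/mL.

0.8 mcg/mL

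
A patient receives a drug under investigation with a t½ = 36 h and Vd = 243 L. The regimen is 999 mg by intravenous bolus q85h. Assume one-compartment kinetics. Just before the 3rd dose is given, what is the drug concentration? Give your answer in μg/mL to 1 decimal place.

f = (1/2)^(τ/t½) = (1/2)^(85/36) ≈ 0.1946.
C₀ = D/Vd = 999/243 ≈ 4.111 μg/mL.
Before the 3rd dose, 2 doses have been given. Superposition: Cmin = C₀·(f + f²).
≈ 4.111 × (0.1946 + 0.0379) ≈ 4.111 × 0.2325 ≈ 0.956 μg/mL.

1.0 μg/mL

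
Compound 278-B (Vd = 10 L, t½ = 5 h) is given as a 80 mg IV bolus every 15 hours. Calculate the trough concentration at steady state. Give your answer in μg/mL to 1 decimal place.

τ = 15 h = 3 half-lives, so f = (1/2)^3 = 0.125.
At steady state, R = 1/(1 − 0.125) = 8/7.
Single-dose peak C₀ = D/Vd = 80/10 = 8 μg/mL.
Steady-state peak Cmax,ss = C₀·R = 8 × 8/7 ≈ 9.143 μg/mL.
Steady-state trough Cmin,ss = Cmax,ss·f ≈ 9.143 × 0.125 ≈ 1.143 μg/mL.

1.1 μg/mL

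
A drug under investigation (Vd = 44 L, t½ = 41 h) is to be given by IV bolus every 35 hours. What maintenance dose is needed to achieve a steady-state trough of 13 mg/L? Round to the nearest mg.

462 mg

τ/t½ = 35/41 ≈ 0.85366, so f = (1/2)^(35/41) ≈ 0.553380.
Cmin,ss = (D/Vd)·f/(1−f), so D = Cmin,ss·Vd·(1−f)/f.
D = 13 × 44 × (1−f)/f ≈ 13 × 44 × 0.80708 ≈ 461.65 mg.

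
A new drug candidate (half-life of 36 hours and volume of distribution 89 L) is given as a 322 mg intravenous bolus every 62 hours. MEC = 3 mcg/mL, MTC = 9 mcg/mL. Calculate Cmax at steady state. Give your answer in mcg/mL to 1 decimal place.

5.2 mcg/mL

τ/t½ = 62/36 ≈ 1.7222, so fraction remaining f = (1/2)^(62/36) ≈ 0.3031.
At steady state, accumulation factor R = 1/(1 − e^(−kτ)) ≈ 1.4349.
Each bolus raises the concentration by D/Vd = 322/89 ≈ 3.618 mcg/mL.
Steady-state peak Cmax,ss = C₀·R ≈ 3.618 × 1.4349 ≈ 5.191 mcg/mL.
Peak 5.2 mcg/mL vs MTC 9 mcg/mL: below toxic threshold.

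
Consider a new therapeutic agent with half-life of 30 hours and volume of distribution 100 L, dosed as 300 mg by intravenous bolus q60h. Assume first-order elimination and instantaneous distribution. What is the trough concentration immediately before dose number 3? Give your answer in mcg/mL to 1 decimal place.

f = (1/2)^(τ/t½) = (1/2)^(60/30) ≈ 0.2500.
C₀ = D/Vd = 300/100 ≈ 3.000 mcg/mL.
Before the 3rd dose, 2 doses have been given. Superposition: Cmin = C₀·(f + f²).
≈ 3.000 × (0.2500 + 0.0625) ≈ 3.000 × 0.3125 ≈ 0.938 mcg/mL.

0.9 mcg/mL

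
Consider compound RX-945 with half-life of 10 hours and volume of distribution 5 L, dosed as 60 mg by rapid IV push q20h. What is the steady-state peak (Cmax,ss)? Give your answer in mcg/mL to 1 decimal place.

The dosing interval is 2 half-lives, so f = 2^(−2) = 0.25.
At steady state, R = 1/(1 − 0.25) = 4/3.
Single-dose peak C₀ = D/Vd = 60/5 = 12 mcg/mL.
Steady-state peak Cmax,ss = C₀·R = 12 × 4/3 ≈ 16.000 mcg/mL.

16.0 mcg/mL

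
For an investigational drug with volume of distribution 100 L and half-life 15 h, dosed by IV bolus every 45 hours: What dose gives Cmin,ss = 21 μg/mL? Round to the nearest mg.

14700 mg

τ/t½ = 45/15 ≈ 3, so f = (1/2)^(45/15) ≈ 0.125000.
Cmin,ss = (D/Vd)·f/(1−f), so D = Cmin,ss·Vd·(1−f)/f.
D = 21 × 100 × (1−f)/f ≈ 21 × 100 × 7.00000 ≈ 14700.00 mg.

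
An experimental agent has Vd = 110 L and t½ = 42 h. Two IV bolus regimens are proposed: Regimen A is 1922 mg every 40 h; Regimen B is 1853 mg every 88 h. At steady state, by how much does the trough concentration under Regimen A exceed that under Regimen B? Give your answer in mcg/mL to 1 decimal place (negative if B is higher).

Regimen A: f = (1/2)^(40/42) ≈ 0.5168; Cmin,ss = (1922/110)·f/(1−f) ≈ 18.688 mcg/mL.
Regimen B: f = (1/2)^(88/42) ≈ 0.2340; Cmin,ss = (1853/110)·f/(1−f) ≈ 5.146 mcg/mL.
Difference ≈ 18.688 − 5.146 ≈ 13.542 mcg/mL.

13.5 mcg/mL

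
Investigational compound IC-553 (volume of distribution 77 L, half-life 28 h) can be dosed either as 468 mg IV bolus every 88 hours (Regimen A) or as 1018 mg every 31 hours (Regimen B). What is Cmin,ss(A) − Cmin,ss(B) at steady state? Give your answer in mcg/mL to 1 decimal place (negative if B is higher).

Regimen A: f = (1/2)^(88/28) ≈ 0.1132; Cmin,ss = (468/77)·f/(1−f) ≈ 0.776 mcg/mL.
Regimen B: f = (1/2)^(31/28) ≈ 0.4642; Cmin,ss = (1018/77)·f/(1−f) ≈ 11.454 mcg/mL.
Difference ≈ 0.776 − 11.454 ≈ -10.678 mcg/mL.

-10.7 mcg/mL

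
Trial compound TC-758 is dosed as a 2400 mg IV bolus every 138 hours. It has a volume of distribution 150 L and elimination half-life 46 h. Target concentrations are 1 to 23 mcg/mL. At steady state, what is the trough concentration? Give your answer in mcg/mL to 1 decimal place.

2.3 mcg/mL

τ = 138 h = 3 half-lives, so f = (1/2)^3 = 0.125.
At steady state, R = 1/(1 − 0.125) = 8/7.
Single-dose peak C₀ = D/Vd = 2400/150 = 16 mcg/mL.
Steady-state peak Cmax,ss = C₀·R = 16 × 8/7 ≈ 18.286 mcg/mL.
Steady-state trough Cmin,ss = Cmax,ss·f ≈ 18.286 × 0.125 ≈ 2.286 mcg/mL.
Trough 2.3 mcg/mL vs MEC 1 mcg/mL: adequate.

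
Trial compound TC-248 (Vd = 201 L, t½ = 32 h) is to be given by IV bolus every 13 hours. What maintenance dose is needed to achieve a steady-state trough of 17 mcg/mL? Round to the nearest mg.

1111 mg

τ/t½ = 13/32 ≈ 0.40625, so f = (1/2)^(13/32) ≈ 0.754582.
Cmin,ss = (D/Vd)·f/(1−f), so D = Cmin,ss·Vd·(1−f)/f.
D = 17 × 201 × (1−f)/f ≈ 17 × 201 × 0.32524 ≈ 1111.35 mg.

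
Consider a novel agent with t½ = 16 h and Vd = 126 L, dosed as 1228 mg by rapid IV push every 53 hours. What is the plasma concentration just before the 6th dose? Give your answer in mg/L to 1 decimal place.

1.1 mg/L

f = (1/2)^(τ/t½) = (1/2)^(53/16) ≈ 0.1007.
C₀ = D/Vd = 1228/126 ≈ 9.746 mg/L.
Before the 6th dose, 5 doses have been given. Superposition: Cmin = C₀·(f + f² + … + f^5).
≈ 9.746 × (0.1007 + 0.0101 + 0.0010 + 0.0001 + 0.0000) ≈ 9.746 × 0.1119 ≈ 1.091 mg/L.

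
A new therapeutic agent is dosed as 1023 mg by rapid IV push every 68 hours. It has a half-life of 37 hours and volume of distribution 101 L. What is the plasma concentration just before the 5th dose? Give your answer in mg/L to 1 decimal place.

3.9 mg/L

f = (1/2)^(τ/t½) = (1/2)^(68/37) ≈ 0.2797.
C₀ = D/Vd = 1023/101 ≈ 10.129 mg/L.
Before the 5th dose, 4 doses have been given. Superposition: Cmin = C₀·(f + f² + … + f^4).
≈ 10.129 × (0.2797 + 0.0782 + 0.0219 + 0.0061) ≈ 10.129 × 0.3859 ≈ 3.909 mg/L.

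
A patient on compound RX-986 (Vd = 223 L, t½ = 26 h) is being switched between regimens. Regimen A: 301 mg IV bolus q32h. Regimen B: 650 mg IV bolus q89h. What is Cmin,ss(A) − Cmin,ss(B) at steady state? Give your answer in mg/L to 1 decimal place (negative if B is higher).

Regimen A: f = (1/2)^(32/26) ≈ 0.4261; Cmin,ss = (301/223)·f/(1−f) ≈ 1.002 mg/L.
Regimen B: f = (1/2)^(89/26) ≈ 0.0932; Cmin,ss = (650/223)·f/(1−f) ≈ 0.300 mg/L.
Difference ≈ 1.002 − 0.300 ≈ 0.702 mg/L.

0.7 mg/L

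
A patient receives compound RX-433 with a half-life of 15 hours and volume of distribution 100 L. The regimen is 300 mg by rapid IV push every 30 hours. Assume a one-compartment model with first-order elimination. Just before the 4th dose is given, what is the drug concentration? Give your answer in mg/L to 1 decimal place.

f = (1/2)^(τ/t½) = (1/2)^(30/15) ≈ 0.2500.
C₀ = D/Vd = 300/100 ≈ 3.000 mg/L.
Before the 4th dose, 3 doses have been given. Superposition: Cmin = C₀·(f + f² + … + f^3).
≈ 3.000 × (0.2500 + 0.0625 + 0.0156) ≈ 3.000 × 0.3281 ≈ 0.984 mg/L.

1.0 mg/L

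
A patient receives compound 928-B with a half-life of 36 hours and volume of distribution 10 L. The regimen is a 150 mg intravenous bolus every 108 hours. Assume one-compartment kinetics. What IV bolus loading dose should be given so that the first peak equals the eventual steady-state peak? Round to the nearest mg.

171 mg

f = (1/2)^(108/36) ≈ 0.125000; accumulation ratio R = 1/(1−f) ≈ 1.14286.
Loading dose to hit Cmax,ss on first dose: D_load = D_maint·R ≈ 150 × 1.14286 ≈ 171.43 mg.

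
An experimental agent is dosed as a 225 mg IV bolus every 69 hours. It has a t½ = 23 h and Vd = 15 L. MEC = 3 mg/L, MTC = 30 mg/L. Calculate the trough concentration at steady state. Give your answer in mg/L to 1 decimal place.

2.1 mg/L

The dosing interval is 3 half-lives, so f = 2^(−3) = 0.125.
Accumulation ratio R = 1/(1 − f) = 1/0.875 = 8/7.
Single-dose peak C₀ = D/Vd = 225/15 = 15 mg/L.
Steady-state peak Cmax,ss = C₀·R = 15 × 8/7 ≈ 17.143 mg/L.
Steady-state trough Cmin,ss = Cmax,ss·f ≈ 17.143 × 0.125 ≈ 2.143 mg/L.
Trough 2.1 mg/L vs MEC 3 mg/L: subtherapeutic.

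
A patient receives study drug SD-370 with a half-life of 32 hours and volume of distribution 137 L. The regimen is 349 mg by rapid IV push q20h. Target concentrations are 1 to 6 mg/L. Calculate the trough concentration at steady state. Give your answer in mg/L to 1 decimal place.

4.7 mg/L

k = ln2/t½ = ln2/32 ≈ 0.021661 h⁻¹; fraction remaining f = e^(−kτ) = e^(−0.021661×20) ≈ 0.6484.
Each bolus raises the concentration by D/Vd = 349/137 ≈ 2.547 mg/L.
Steady-state trough Cmin,ss = C₀·f/(1−f) ≈ 2.547 × 0.6484/0.3516 ≈ 4.697 mg/L.
Trough 4.7 mg/L vs MEC 1 mg/L: adequate.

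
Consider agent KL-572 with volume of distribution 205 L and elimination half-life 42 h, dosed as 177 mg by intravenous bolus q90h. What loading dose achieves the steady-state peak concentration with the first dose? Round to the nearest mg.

229 mg

f = (1/2)^(90/42) ≈ 0.226431; accumulation ratio R = 1/(1−f) ≈ 1.29271.
Loading dose to hit Cmax,ss on first dose: D_load = D_maint·R ≈ 177 × 1.29271 ≈ 228.81 mg.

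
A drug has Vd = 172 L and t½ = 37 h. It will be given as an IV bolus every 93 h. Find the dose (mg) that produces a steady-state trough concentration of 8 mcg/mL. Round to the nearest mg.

6481 mg

τ/t½ = 93/37 ≈ 2.5135, so f = (1/2)^(93/37) ≈ 0.175129.
Cmin,ss = (D/Vd)·f/(1−f), so D = Cmin,ss·Vd·(1−f)/f.
D = 8 × 172 × (1−f)/f ≈ 8 × 172 × 4.71008 ≈ 6481.07 mg.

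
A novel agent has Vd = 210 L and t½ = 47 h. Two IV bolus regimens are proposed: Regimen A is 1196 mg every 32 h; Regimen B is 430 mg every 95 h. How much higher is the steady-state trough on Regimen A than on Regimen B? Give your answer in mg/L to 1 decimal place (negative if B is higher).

8.8 mg/L

Regimen A: f = (1/2)^(32/47) ≈ 0.6238; Cmin,ss = (1196/210)·f/(1−f) ≈ 9.444 mg/L.
Regimen B: f = (1/2)^(95/47) ≈ 0.2463; Cmin,ss = (430/210)·f/(1−f) ≈ 0.669 mg/L.
Difference ≈ 9.444 − 0.669 ≈ 8.775 mg/L.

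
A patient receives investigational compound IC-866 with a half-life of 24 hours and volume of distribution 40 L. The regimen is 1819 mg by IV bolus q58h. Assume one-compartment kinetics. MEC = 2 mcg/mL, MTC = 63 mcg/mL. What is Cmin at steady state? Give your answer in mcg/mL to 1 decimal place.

Over one 58-h interval, 58/24 ≈ 2.4167 half-lives elapse, leaving f ≈ 0.1873 of each dose.
Accumulation ratio R = 1/(1 − f) ≈ 1/0.8127 ≈ 1.2305.
Single-dose peak C₀ = D/Vd = 1819/40 ≈ 45.475 mcg/mL.
Steady-state peak Cmax,ss = C₀·R ≈ 45.475 × 1.2305 ≈ 55.957 mcg/mL.
Steady-state trough Cmin,ss = Cmax,ss·f ≈ 55.957 × 0.1873 ≈ 10.481 mcg/mL.
Trough 10.5 mcg/mL vs MEC 2 mcg/mL: adequate.

10.5 mcg/mL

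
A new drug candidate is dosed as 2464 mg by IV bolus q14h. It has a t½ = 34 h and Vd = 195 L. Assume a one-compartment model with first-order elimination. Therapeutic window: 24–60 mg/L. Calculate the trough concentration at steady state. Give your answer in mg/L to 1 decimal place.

38.3 mg/L

τ/t½ = 14/34 ≈ 0.41176, so fraction remaining f = (1/2)^(14/34) ≈ 0.7517.
At steady state, accumulation factor R = 1/(1 − e^(−kτ)) ≈ 4.0274.
Single-dose peak C₀ = D/Vd = 2464/195 ≈ 12.636 mg/L.
Steady-state peak Cmax,ss = C₀·R ≈ 12.636 × 4.0274 ≈ 50.890 mg/L.
Steady-state trough Cmin,ss = Cmax,ss·f ≈ 50.890 × 0.7517 ≈ 38.254 mg/L.
Trough 38.3 mg/L vs MEC 24 mg/L: adequate.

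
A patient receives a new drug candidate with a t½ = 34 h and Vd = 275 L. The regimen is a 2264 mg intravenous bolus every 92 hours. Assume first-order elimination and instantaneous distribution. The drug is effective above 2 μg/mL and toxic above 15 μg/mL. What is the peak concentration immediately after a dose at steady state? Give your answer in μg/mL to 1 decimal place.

Over one 92-h interval, 92/34 ≈ 2.7059 half-lives elapse, leaving f ≈ 0.1533 of each dose.
At steady state, accumulation factor R = 1/(1 − e^(−kτ)) ≈ 1.1811.
Single-dose peak C₀ = D/Vd = 2264/275 ≈ 8.233 μg/mL.
Steady-state peak Cmax,ss = C₀·R ≈ 8.233 × 1.1811 ≈ 9.724 μg/mL.
Peak 9.7 μg/mL vs MTC 15 μg/mL: below toxic threshold.

9.7 μg/mL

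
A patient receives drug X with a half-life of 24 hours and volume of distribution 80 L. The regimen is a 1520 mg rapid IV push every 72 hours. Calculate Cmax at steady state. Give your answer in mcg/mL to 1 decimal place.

τ = 72 h = 3 half-lives, so f = (1/2)^3 = 0.125.
At steady state, R = 1/(1 − 0.125) = 8/7.
Single-dose peak C₀ = D/Vd = 1520/80 = 19 mcg/mL.
Steady-state peak Cmax,ss = C₀·R = 19 × 8/7 ≈ 21.714 mcg/mL.

21.7 mcg/mL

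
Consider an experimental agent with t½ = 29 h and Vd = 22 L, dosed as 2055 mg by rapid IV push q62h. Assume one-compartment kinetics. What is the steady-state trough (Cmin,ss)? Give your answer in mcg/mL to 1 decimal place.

27.5 mcg/mL

τ/t½ = 62/29 ≈ 2.1379, so fraction remaining f = (1/2)^(62/29) ≈ 0.2272.
Each bolus raises the concentration by D/Vd = 2055/22 ≈ 93.409 mcg/mL.
Steady-state trough Cmin,ss = C₀·f/(1−f) ≈ 93.409 × 0.2272/0.7728 ≈ 27.462 mcg/mL.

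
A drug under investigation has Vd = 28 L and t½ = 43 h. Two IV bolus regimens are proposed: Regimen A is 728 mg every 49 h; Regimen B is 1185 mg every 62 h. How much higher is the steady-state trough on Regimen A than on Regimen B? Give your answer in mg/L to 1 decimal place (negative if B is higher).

-3.0 mg/L

Regimen A: f = (1/2)^(49/43) ≈ 0.4539; Cmin,ss = (728/28)·f/(1−f) ≈ 21.610 mg/L.
Regimen B: f = (1/2)^(62/43) ≈ 0.3681; Cmin,ss = (1185/28)·f/(1−f) ≈ 24.653 mg/L.
Difference ≈ 21.610 − 24.653 ≈ -3.043 mg/L.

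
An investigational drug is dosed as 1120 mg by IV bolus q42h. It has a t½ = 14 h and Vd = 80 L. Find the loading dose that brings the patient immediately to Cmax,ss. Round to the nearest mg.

1280 mg

f = (1/2)^(42/14) ≈ 0.125000; accumulation ratio R = 1/(1−f) ≈ 1.14286.
Loading dose to hit Cmax,ss on first dose: D_load = D_maint·R ≈ 1120 × 1.14286 ≈ 1280.00 mg.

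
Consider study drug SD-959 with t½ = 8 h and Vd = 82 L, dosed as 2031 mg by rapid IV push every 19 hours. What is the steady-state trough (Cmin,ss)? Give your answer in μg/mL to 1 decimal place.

Over one 19-h interval, 19/8 ≈ 2.375 half-lives elapse, leaving f ≈ 0.1928 of each dose.
Single-dose peak C₀ = D/Vd = 2031/82 ≈ 24.768 μg/mL.
Steady-state trough Cmin,ss = C₀·f/(1−f) ≈ 24.768 × 0.1928/0.8072 ≈ 5.916 μg/mL.

5.9 μg/mL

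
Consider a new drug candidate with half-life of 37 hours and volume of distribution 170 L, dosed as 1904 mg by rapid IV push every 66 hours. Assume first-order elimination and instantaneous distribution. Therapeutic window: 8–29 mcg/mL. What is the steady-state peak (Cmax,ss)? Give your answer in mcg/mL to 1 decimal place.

15.8 mcg/mL

τ/t½ = 66/37 ≈ 1.7838, so fraction remaining f = (1/2)^(66/37) ≈ 0.2904.
Accumulation ratio R = 1/(1 − f) ≈ 1/0.7096 ≈ 1.4092.
Each bolus raises the concentration by D/Vd = 1904/170 ≈ 11.200 mcg/mL.
Steady-state peak Cmax,ss = C₀·R ≈ 11.200 × 1.4092 ≈ 15.783 mcg/mL.
Peak 15.8 mcg/mL vs MTC 29 mcg/mL: below toxic threshold.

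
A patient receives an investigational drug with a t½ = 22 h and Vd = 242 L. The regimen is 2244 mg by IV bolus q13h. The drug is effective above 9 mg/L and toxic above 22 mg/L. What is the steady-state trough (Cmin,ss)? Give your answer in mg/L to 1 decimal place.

τ/t½ = 13/22 ≈ 0.59091, so fraction remaining f = (1/2)^(13/22) ≈ 0.6639.
Accumulation ratio R = 1/(1 − f) ≈ 1/0.3361 ≈ 2.9753.
Single-dose peak C₀ = D/Vd = 2244/242 ≈ 9.273 mg/L.
Steady-state peak Cmax,ss = C₀·R ≈ 9.273 × 2.9753 ≈ 27.590 mg/L.
One interval later, Cmin,ss = Cmax,ss·e^(−kτ) ≈ 27.590 × 0.6639 ≈ 18.317 mg/L.
Trough 18.3 mg/L vs MEC 9 mg/L: adequate.

18.3 mg/L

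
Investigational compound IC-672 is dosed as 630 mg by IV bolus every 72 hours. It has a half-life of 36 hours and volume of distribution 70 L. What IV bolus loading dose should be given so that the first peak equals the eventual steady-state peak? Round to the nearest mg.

f = (1/2)^(72/36) ≈ 0.250000; accumulation ratio R = 1/(1−f) ≈ 1.33333.
Loading dose to hit Cmax,ss on first dose: D_load = D_maint·R ≈ 630 × 1.33333 ≈ 840.00 mg.

840 mg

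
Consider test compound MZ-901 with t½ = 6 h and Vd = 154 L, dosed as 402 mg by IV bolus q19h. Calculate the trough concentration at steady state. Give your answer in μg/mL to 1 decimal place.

k = ln2/t½ = ln2/6 ≈ 0.115525 h⁻¹; fraction remaining f = e^(−kτ) = e^(−0.115525×19) ≈ 0.1114.
Each bolus raises the concentration by D/Vd = 402/154 ≈ 2.610 μg/mL.
Steady-state trough Cmin,ss = C₀·f/(1−f) ≈ 2.610 × 0.1114/0.8886 ≈ 0.327 μg/mL.

0.3 μg/mL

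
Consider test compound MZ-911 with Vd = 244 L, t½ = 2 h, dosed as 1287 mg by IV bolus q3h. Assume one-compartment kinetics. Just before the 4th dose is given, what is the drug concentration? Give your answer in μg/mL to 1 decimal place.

2.8 μg/mL

f = (1/2)^(τ/t½) = (1/2)^(3/2) ≈ 0.3536.
C₀ = D/Vd = 1287/244 ≈ 5.275 μg/mL.
Before the 4th dose, 3 doses have been given. Superposition: Cmin = C₀·(f + f² + … + f^3).
≈ 5.275 × (0.3536 + 0.1250 + 0.0442) ≈ 5.275 × 0.5228 ≈ 2.758 μg/mL.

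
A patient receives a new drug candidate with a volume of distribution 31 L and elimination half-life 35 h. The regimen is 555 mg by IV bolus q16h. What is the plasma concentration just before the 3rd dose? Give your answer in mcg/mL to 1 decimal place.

f = (1/2)^(τ/t½) = (1/2)^(16/35) ≈ 0.7284.
C₀ = D/Vd = 555/31 ≈ 17.903 mcg/mL.
Before the 3rd dose, 2 doses have been given. Superposition: Cmin = C₀·(f + f²).
≈ 17.903 × (0.7284 + 0.5306) ≈ 17.903 × 1.2590 ≈ 22.540 mcg/mL.

22.5 mcg/mL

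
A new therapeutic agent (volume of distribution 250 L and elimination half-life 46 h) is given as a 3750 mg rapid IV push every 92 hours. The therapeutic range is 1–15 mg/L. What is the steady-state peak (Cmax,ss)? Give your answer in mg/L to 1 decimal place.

20.0 mg/L

τ = 92 h = 2 half-lives, so f = (1/2)^2 = 0.25.
At steady state, R = 1/(1 − 0.25) = 4/3.
Single-dose peak C₀ = D/Vd = 3750/250 = 15 mg/L.
Steady-state peak Cmax,ss = C₀·R = 15 × 4/3 ≈ 20.000 mg/L.
Peak 20.0 mg/L vs MTC 15 mg/L: exceeds toxic threshold.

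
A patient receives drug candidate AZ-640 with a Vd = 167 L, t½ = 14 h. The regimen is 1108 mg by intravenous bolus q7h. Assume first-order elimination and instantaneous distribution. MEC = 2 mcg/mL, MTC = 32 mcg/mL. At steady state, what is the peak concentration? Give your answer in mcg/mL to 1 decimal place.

k = ln2/t½ = ln2/14 ≈ 0.049511 h⁻¹; fraction remaining f = e^(−kτ) = e^(−0.049511×7) ≈ 0.7071.
At steady state, accumulation factor R = 1/(1 − e^(−kτ)) ≈ 3.4141.
Single-dose peak C₀ = D/Vd = 1108/167 ≈ 6.635 mcg/mL.
Steady-state peak Cmax,ss = C₀·R ≈ 6.635 × 3.4141 ≈ 22.653 mcg/mL.
Peak 22.7 mcg/mL vs MTC 32 mcg/mL: below toxic threshold.

22.7 mcg/mL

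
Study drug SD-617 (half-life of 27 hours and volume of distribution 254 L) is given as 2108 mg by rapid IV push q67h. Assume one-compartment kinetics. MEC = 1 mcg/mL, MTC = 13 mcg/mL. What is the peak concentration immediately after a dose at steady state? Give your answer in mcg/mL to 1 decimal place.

10.1 mcg/mL

τ/t½ = 67/27 ≈ 2.4815, so fraction remaining f = (1/2)^(67/27) ≈ 0.1791.
At steady state, accumulation factor R = 1/(1 − e^(−kτ)) ≈ 1.2182.
Each bolus raises the concentration by D/Vd = 2108/254 ≈ 8.299 mcg/mL.
Steady-state peak Cmax,ss = C₀·R ≈ 8.299 × 1.2182 ≈ 10.110 mcg/mL.
Peak 10.1 mcg/mL vs MTC 13 mcg/mL: below toxic threshold.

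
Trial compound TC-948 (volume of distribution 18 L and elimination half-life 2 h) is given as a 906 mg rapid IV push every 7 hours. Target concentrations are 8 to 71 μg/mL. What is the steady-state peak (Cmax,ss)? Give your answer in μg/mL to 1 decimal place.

55.2 μg/mL

Over one 7-h interval, 7/2 ≈ 3.5 half-lives elapse, leaving f ≈ 0.0884 of each dose.
At steady state, accumulation factor R = 1/(1 − e^(−kτ)) ≈ 1.0970.
Single-dose peak C₀ = D/Vd = 906/18 ≈ 50.333 μg/mL.
Steady-state peak Cmax,ss = C₀·R ≈ 50.333 × 1.0970 ≈ 55.215 μg/mL.
Peak 55.2 μg/mL vs MTC 71 μg/mL: below toxic threshold.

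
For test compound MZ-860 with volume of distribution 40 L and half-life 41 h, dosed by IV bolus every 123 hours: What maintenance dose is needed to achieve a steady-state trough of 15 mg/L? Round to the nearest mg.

4200 mg

τ/t½ = 123/41 ≈ 3, so f = (1/2)^(123/41) ≈ 0.125000.
Cmin,ss = (D/Vd)·f/(1−f), so D = Cmin,ss·Vd·(1−f)/f.
D = 15 × 40 × (1−f)/f ≈ 15 × 40 × 7.00000 ≈ 4200.00 mg.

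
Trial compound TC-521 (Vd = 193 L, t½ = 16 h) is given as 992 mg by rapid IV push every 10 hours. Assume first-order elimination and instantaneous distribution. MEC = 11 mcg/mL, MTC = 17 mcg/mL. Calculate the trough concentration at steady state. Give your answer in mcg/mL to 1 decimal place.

9.5 mcg/mL

k = ln2/t½ = ln2/16 ≈ 0.043322 h⁻¹; fraction remaining f = e^(−kτ) = e^(−0.043322×10) ≈ 0.6484.
At steady state, accumulation factor R = 1/(1 − e^(−kτ)) ≈ 2.8441.
Each bolus raises the concentration by D/Vd = 992/193 ≈ 5.140 mcg/mL.
Steady-state peak Cmax,ss = C₀·R ≈ 5.140 × 2.8441 ≈ 14.619 mcg/mL.
One interval later, Cmin,ss = Cmax,ss·e^(−kτ) ≈ 14.619 × 0.6484 ≈ 9.479 mcg/mL.
Trough 9.5 mcg/mL vs MEC 11 mcg/mL: subtherapeutic.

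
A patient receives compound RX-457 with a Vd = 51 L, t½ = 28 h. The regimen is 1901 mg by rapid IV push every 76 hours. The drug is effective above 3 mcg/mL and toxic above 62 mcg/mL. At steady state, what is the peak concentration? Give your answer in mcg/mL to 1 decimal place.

Over one 76-h interval, 76/28 ≈ 2.7143 half-lives elapse, leaving f ≈ 0.1524 of each dose.
At steady state, accumulation factor R = 1/(1 − e^(−kτ)) ≈ 1.1798.
Single-dose peak C₀ = D/Vd = 1901/51 ≈ 37.275 mcg/mL.
Cmax,ss = C₀/(1 − f) ≈ 37.275/0.8476 ≈ 43.977 mcg/mL.
Peak 44.0 mcg/mL vs MTC 62 mcg/mL: below toxic threshold.

44.0 mcg/mL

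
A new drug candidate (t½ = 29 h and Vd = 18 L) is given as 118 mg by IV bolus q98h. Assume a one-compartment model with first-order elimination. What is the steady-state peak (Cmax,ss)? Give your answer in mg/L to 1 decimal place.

7.3 mg/L

τ/t½ = 98/29 ≈ 3.3793, so fraction remaining f = (1/2)^(98/29) ≈ 0.0961.
Accumulation ratio R = 1/(1 − f) ≈ 1/0.9039 ≈ 1.1063.
Single-dose peak C₀ = D/Vd = 118/18 ≈ 6.556 mg/L.
Cmax,ss = C₀/(1 − f) ≈ 6.556/0.9039 ≈ 7.253 mg/L.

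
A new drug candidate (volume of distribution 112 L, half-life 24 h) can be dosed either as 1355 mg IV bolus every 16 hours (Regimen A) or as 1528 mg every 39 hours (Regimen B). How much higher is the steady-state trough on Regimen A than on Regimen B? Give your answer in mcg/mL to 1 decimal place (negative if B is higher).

Regimen A: f = (1/2)^(16/24) ≈ 0.6300; Cmin,ss = (1355/112)·f/(1−f) ≈ 20.600 mcg/mL.
Regimen B: f = (1/2)^(39/24) ≈ 0.3242; Cmin,ss = (1528/112)·f/(1−f) ≈ 6.545 mcg/mL.
Difference ≈ 20.600 − 6.545 ≈ 14.055 mcg/mL.

14.1 mcg/mL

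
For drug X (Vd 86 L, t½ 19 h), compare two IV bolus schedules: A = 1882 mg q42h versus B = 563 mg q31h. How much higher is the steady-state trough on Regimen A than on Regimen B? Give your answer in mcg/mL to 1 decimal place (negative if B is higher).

2.9 mcg/mL

Regimen A: f = (1/2)^(42/19) ≈ 0.2161; Cmin,ss = (1882/86)·f/(1−f) ≈ 6.033 mcg/mL.
Regimen B: f = (1/2)^(31/19) ≈ 0.3227; Cmin,ss = (563/86)·f/(1−f) ≈ 3.119 mcg/mL.
Difference ≈ 6.033 − 3.119 ≈ 2.914 mcg/mL.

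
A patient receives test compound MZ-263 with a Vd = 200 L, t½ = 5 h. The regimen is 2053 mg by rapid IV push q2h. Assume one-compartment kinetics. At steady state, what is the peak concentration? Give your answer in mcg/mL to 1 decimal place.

42.4 mcg/mL

k = ln2/t½ = ln2/5 ≈ 0.138629 h⁻¹; fraction remaining f = e^(−kτ) = e^(−0.138629×2) ≈ 0.7579.
Accumulation ratio R = 1/(1 − f) ≈ 1/0.2421 ≈ 4.1305.
Single-dose peak C₀ = D/Vd = 2053/200 ≈ 10.265 mcg/mL.
Steady-state peak Cmax,ss = C₀·R ≈ 10.265 × 4.1305 ≈ 42.400 mcg/mL.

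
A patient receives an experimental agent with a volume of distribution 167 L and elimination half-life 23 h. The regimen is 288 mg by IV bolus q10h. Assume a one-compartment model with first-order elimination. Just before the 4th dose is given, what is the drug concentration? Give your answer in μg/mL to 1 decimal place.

f = (1/2)^(τ/t½) = (1/2)^(10/23) ≈ 0.7398.
C₀ = D/Vd = 288/167 ≈ 1.725 μg/mL.
Before the 4th dose, 3 doses have been given. Superposition: Cmin = C₀·(f + f² + … + f^3).
≈ 1.725 × (0.7398 + 0.5473 + 0.4049) ≈ 1.725 × 1.6920 ≈ 2.919 μg/mL.

2.9 μg/mL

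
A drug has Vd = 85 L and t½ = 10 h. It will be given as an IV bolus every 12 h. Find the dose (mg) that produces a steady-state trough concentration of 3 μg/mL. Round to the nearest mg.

τ/t½ = 12/10 ≈ 1.2, so f = (1/2)^(12/10) ≈ 0.435275.
Cmin,ss = (D/Vd)·f/(1−f), so D = Cmin,ss·Vd·(1−f)/f.
D = 3 × 85 × (1−f)/f ≈ 3 × 85 × 1.29740 ≈ 330.84 mg.

331 mg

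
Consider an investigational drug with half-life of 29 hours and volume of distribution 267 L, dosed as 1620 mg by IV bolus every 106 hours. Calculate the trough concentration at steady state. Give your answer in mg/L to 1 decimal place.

0.5 mg/L

τ/t½ = 106/29 ≈ 3.6552, so fraction remaining f = (1/2)^(106/29) ≈ 0.0794.
Accumulation ratio R = 1/(1 − f) ≈ 1/0.9206 ≈ 1.0862.
Each bolus raises the concentration by D/Vd = 1620/267 ≈ 6.067 mg/L.
Cmax,ss = C₀/(1 − f) ≈ 6.067/0.9206 ≈ 6.590 mg/L.
Steady-state trough Cmin,ss = Cmax,ss·f ≈ 6.590 × 0.0794 ≈ 0.523 mg/L.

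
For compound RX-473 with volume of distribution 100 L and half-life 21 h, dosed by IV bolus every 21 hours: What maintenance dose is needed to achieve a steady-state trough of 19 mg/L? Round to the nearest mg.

τ/t½ = 21/21 ≈ 1, so f = (1/2)^(21/21) ≈ 0.500000.
Cmin,ss = (D/Vd)·f/(1−f), so D = Cmin,ss·Vd·(1−f)/f.
D = 19 × 100 × (1−f)/f ≈ 19 × 100 × 1.00000 ≈ 1900.00 mg.

1900 mg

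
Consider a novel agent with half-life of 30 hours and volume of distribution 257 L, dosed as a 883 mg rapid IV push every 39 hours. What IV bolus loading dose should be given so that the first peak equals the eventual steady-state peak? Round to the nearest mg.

1487 mg

f = (1/2)^(39/30) ≈ 0.406126; accumulation ratio R = 1/(1−f) ≈ 1.68386.
Loading dose to hit Cmax,ss on first dose: D_load = D_maint·R ≈ 883 × 1.68386 ≈ 1486.85 mg.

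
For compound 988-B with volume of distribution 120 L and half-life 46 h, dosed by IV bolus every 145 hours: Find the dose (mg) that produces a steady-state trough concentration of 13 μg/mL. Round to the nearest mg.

τ/t½ = 145/46 ≈ 3.1522, so f = (1/2)^(145/46) ≈ 0.112487.
Cmin,ss = (D/Vd)·f/(1−f), so D = Cmin,ss·Vd·(1−f)/f.
D = 13 × 120 × (1−f)/f ≈ 13 × 120 × 7.88992 ≈ 12308.28 mg.

12308 mg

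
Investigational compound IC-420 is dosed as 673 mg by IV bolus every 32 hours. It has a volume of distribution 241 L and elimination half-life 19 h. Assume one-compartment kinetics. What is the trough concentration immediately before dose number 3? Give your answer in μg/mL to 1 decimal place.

1.1 μg/mL

f = (1/2)^(τ/t½) = (1/2)^(32/19) ≈ 0.3112.
C₀ = D/Vd = 673/241 ≈ 2.793 μg/mL.
Before the 3rd dose, 2 doses have been given. Superposition: Cmin = C₀·(f + f²).
≈ 2.793 × (0.3112 + 0.0968) ≈ 2.793 × 0.4080 ≈ 1.140 μg/mL.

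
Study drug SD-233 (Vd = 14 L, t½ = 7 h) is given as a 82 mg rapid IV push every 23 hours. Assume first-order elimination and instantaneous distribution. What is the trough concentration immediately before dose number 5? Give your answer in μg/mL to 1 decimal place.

f = (1/2)^(τ/t½) = (1/2)^(23/7) ≈ 0.1025.
C₀ = D/Vd = 82/14 ≈ 5.857 μg/mL.
Before the 5th dose, 4 doses have been given. Superposition: Cmin = C₀·(f + f² + … + f^4).
≈ 5.857 × (0.1025 + 0.0105 + 0.0011 + 0.0001) ≈ 5.857 × 0.1142 ≈ 0.669 μg/mL.

0.7 μg/mL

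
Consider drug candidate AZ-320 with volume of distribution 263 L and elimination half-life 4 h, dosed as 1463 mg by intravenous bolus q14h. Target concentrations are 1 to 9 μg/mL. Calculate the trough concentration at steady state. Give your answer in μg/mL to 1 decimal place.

0.5 μg/mL

k = ln2/t½ = ln2/4 ≈ 0.173287 h⁻¹; fraction remaining f = e^(−kτ) = e^(−0.173287×14) ≈ 0.0884.
Single-dose peak C₀ = D/Vd = 1463/263 ≈ 5.563 μg/mL.
Steady-state trough Cmin,ss = C₀·f/(1−f) ≈ 5.563 × 0.0884/0.9116 ≈ 0.539 μg/mL.
Trough 0.5 μg/mL vs MEC 1 μg/mL: subtherapeutic.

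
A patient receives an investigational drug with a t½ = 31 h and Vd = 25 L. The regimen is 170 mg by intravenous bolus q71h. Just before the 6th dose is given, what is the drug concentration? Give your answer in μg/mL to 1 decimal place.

f = (1/2)^(τ/t½) = (1/2)^(71/31) ≈ 0.2044.
C₀ = D/Vd = 170/25 ≈ 6.800 μg/mL.
Before the 6th dose, 5 doses have been given. Superposition: Cmin = C₀·(f + f² + … + f^5).
≈ 6.800 × (0.2044 + 0.0418 + 0.0085 + 0.0017 + 0.0004) ≈ 6.800 × 0.2568 ≈ 1.746 μg/mL.

1.7 μg/mL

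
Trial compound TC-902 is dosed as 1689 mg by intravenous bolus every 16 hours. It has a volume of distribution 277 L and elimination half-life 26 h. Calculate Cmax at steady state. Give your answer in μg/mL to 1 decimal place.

Over one 16-h interval, 16/26 ≈ 0.61538 half-lives elapse, leaving f ≈ 0.6528 of each dose.
Accumulation ratio R = 1/(1 − f) ≈ 1/0.3472 ≈ 2.8802.
Each bolus raises the concentration by D/Vd = 1689/277 ≈ 6.097 μg/mL.
Steady-state peak Cmax,ss = C₀·R ≈ 6.097 × 2.8802 ≈ 17.561 μg/mL.

17.6 μg/mL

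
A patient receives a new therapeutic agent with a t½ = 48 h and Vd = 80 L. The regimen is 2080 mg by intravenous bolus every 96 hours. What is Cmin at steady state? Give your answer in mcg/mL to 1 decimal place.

The dosing interval is 2 half-lives, so f = 2^(−2) = 0.25.
Accumulation ratio R = 1/(1 − f) = 1/0.75 = 4/3.
Single-dose peak C₀ = D/Vd = 2080/80 = 26 mcg/mL.
Steady-state peak Cmax,ss = C₀·R = 26 × 4/3 ≈ 34.667 mcg/mL.
Steady-state trough Cmin,ss = Cmax,ss·f ≈ 34.667 × 0.25 ≈ 8.667 mcg/mL.

8.7 mcg/mL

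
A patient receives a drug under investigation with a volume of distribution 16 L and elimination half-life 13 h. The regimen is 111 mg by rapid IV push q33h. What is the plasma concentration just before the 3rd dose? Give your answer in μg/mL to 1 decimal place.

1.4 μg/mL

f = (1/2)^(τ/t½) = (1/2)^(33/13) ≈ 0.1721.
C₀ = D/Vd = 111/16 ≈ 6.938 μg/mL.
Before the 3rd dose, 2 doses have been given. Superposition: Cmin = C₀·(f + f²).
≈ 6.938 × (0.1721 + 0.0296) ≈ 6.938 × 0.2017 ≈ 1.399 μg/mL.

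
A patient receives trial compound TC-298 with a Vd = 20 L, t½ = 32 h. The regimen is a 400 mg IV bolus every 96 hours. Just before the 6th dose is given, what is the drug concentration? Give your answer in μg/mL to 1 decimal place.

2.9 μg/mL

f = (1/2)^(τ/t½) = (1/2)^(96/32) ≈ 0.1250.
C₀ = D/Vd = 400/20 ≈ 20.000 μg/mL.
Before the 6th dose, 5 doses have been given. Superposition: Cmin = C₀·(f + f² + … + f^5).
≈ 20.000 × (0.1250 + 0.0156 + 0.0020 + 0.0002 + 0.0000) ≈ 20.000 × 0.1428 ≈ 2.856 μg/mL.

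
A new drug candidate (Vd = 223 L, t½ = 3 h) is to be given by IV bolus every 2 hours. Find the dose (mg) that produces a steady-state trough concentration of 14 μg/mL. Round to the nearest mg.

1834 mg

τ/t½ = 2/3 ≈ 0.66667, so f = (1/2)^(2/3) ≈ 0.629961.
Cmin,ss = (D/Vd)·f/(1−f), so D = Cmin,ss·Vd·(1−f)/f.
D = 14 × 223 × (1−f)/f ≈ 14 × 223 × 0.58740 ≈ 1833.86 mg.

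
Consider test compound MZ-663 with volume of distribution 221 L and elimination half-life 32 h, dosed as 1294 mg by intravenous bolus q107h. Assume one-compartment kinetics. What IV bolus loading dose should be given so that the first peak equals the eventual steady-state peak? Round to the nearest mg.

f = (1/2)^(107/32) ≈ 0.098499; accumulation ratio R = 1/(1−f) ≈ 1.10926.
Loading dose to hit Cmax,ss on first dose: D_load = D_maint·R ≈ 1294 × 1.10926 ≈ 1435.38 mg.

1435 mg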